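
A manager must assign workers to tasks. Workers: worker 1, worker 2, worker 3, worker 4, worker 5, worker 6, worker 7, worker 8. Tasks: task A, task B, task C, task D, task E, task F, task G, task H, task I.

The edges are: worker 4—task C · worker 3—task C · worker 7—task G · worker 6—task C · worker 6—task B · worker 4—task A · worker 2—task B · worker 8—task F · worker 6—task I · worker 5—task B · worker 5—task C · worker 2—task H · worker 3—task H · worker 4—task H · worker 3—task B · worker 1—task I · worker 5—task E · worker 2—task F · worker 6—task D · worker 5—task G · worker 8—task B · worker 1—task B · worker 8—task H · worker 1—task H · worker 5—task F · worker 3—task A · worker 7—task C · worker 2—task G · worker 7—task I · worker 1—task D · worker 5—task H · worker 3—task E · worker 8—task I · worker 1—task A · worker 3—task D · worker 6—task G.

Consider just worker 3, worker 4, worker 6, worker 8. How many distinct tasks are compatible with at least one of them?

The union of neighbours of {worker 3, worker 4, worker 6, worker 8} is {task A, task B, task C, task D, task E, task F, task G, task H, task I}, which has 9 elements.
Since |N(S)| = 9 ≥ |S| = 4, Hall's condition holds for this subset.

9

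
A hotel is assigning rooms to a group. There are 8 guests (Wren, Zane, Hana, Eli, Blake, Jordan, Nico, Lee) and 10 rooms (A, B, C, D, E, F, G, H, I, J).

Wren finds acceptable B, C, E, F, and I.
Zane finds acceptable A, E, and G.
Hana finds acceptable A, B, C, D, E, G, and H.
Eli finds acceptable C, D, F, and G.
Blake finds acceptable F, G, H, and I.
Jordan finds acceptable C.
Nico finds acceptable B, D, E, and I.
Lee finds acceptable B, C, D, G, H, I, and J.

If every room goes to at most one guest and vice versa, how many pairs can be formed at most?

A valid assignment of size 8: Wren–E, Zane–G, Hana–A, Eli–D, Blake–F, Jordan–C, Nico–B, Lee–J.
This saturates every guest, so 8 is the maximum.

8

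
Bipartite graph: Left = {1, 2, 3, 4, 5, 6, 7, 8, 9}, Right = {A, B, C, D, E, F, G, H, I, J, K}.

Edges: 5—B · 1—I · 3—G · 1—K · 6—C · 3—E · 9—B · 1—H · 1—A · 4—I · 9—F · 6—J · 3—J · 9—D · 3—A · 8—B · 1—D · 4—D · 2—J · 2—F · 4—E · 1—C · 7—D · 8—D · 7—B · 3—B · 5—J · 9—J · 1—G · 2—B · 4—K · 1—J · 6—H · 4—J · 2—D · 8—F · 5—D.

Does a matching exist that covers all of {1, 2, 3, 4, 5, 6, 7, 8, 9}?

The set {2, 5, 7, 8, 9} has only 4 neighbours ({B, D, F, J}), so by Hall's theorem at most 8 of the 9 left vertices can be matched.
Hence no matching covers every left vertex.

No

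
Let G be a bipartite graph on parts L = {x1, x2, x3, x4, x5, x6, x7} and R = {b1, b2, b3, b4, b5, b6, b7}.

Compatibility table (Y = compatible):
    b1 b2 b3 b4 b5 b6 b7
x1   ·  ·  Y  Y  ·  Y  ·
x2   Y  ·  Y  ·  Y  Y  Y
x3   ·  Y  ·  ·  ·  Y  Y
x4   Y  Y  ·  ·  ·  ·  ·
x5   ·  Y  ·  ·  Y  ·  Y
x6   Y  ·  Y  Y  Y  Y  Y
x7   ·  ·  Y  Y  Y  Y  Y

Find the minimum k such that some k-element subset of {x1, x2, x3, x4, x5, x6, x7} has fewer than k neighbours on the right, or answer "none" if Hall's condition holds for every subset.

none

A matching saturating every left vertex exists, for instance x1→b4, x2→b3, x3→b6, x4→b2, x5→b5, x6→b1, x7→b7.
By Hall's marriage theorem, this means |N(S)| ≥ |S| for every subset S, so no violating subset exists.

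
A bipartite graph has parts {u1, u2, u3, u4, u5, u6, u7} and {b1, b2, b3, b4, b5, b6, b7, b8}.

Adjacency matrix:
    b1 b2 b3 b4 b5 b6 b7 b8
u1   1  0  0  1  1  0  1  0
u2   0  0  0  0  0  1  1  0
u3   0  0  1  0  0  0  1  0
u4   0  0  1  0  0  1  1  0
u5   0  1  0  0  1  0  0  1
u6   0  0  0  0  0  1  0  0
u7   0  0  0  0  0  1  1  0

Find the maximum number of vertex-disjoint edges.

5

A valid assignment of size 5: u1-b4, u2-b6, u3-b7, u4-b3, u5-b5.
The set {u2, u3, u4, u6, u7} has only 3 neighbours ({b3, b6, b7}), so by Hall's theorem at most 5 of the 7 left vertices can be matched.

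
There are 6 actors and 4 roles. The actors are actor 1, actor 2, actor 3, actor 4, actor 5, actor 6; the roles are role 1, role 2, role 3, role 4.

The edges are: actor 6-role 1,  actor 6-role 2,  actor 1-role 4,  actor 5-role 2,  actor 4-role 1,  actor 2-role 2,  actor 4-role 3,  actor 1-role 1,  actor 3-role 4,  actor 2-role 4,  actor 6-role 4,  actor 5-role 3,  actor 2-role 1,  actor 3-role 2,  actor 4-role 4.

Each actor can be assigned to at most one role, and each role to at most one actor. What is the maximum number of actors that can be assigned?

One maximum matching: actor 1→role 4, actor 2→role 1, actor 3→role 2, actor 4→role 3.
The set {actor 1, actor 2, actor 3, actor 4, actor 5, actor 6} has only 4 neighbours ({role 1, role 2, role 3, role 4}), so by Hall's theorem at most 4 of the 6 actors can be matched.

4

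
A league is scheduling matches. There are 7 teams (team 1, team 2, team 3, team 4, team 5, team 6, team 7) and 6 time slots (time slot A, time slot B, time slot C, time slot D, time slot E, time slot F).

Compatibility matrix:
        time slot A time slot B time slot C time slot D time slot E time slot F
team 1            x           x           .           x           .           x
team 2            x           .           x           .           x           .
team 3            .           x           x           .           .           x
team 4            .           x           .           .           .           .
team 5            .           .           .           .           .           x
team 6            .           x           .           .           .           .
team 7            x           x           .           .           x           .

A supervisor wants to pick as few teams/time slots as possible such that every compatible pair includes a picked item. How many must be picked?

6

The 6 edges team 1–time slot D, team 2–time slot E, team 3–time slot C, team 4–time slot B, team 5–time slot F, team 7–time slot A form a matching, so any vertex cover needs at least 6 vertices (one per matched edge).
Conversely {team 1, team 2, team 3, team 5, team 7, time slot B} meets every edge and has exactly 6 vertices, so 6 is optimal.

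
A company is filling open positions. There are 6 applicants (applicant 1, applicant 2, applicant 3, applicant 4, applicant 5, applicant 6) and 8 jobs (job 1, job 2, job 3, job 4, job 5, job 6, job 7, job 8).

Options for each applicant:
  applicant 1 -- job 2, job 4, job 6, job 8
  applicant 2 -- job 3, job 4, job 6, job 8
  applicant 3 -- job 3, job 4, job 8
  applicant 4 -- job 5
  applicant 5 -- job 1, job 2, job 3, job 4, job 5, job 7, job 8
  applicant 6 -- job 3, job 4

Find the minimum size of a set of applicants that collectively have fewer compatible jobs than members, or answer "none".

A matching saturating every applicant exists, for instance applicant 1→job 2, applicant 2→job 6, applicant 3→job 4, applicant 4→job 5, applicant 5→job 7, applicant 6→job 3.
By Hall's marriage theorem, this means |N(S)| ≥ |S| for every subset S, so no violating subset exists.

none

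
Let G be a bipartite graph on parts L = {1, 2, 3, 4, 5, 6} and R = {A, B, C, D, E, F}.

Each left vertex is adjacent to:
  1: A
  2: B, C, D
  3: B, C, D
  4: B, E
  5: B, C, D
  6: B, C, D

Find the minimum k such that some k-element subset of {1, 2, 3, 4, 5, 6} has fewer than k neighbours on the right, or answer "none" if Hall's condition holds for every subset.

Take S = {2, 3, 5, 6}. Its neighbourhood is {B, C, D}, so |N(S)| = 3 < |S| = 4.
Every subset of size less than 4 has at least as many neighbours as members, so 4 is the minimum.

4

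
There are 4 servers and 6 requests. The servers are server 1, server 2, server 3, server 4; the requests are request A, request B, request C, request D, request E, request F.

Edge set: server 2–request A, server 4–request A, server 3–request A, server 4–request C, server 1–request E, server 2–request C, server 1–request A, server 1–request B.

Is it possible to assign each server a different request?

The set {server 2, server 3, server 4} has only 2 neighbours ({request A, request C}), so by Hall's theorem at most 3 of the 4 servers can be matched.
Hence no matching covers every server.

No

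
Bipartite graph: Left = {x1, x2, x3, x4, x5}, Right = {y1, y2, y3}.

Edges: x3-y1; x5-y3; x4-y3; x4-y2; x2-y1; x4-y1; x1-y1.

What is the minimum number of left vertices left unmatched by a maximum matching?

One maximum matching: x1→y1, x4→y2, x5→y3.
The set {x1, x2, x3} has only 1 neighbour ({y1}), so by Hall's theorem at most 3 of the 5 left vertices can be matched.
That matches 3 of the 5, leaving 2 unmatched; no matching can do better.

2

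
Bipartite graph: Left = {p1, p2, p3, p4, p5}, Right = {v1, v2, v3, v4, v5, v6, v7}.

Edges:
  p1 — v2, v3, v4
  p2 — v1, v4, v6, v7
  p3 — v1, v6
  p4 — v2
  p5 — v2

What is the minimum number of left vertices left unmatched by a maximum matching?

1

A valid assignment of size 4: p1-v4, p2-v7, p3-v6, p4-v2.
The set {p4, p5} has only 1 neighbour ({v2}), so by Hall's theorem at most 4 of the 5 left vertices can be matched.
That matches 4 of the 5, leaving 1 unmatched; no matching can do better.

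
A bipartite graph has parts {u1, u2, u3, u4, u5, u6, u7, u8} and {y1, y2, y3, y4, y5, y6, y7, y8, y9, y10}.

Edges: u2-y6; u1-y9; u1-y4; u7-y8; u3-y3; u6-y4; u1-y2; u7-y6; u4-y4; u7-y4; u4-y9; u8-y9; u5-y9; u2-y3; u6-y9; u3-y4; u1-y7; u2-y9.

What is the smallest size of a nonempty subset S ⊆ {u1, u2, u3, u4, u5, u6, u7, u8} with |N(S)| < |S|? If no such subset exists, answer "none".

Take S = {u5, u8}. Its neighbourhood is {y9}, so |N(S)| = 1 < |S| = 2.
No single vertex violates Hall's condition since each has at least one neighbour, so 2 is the minimum.

2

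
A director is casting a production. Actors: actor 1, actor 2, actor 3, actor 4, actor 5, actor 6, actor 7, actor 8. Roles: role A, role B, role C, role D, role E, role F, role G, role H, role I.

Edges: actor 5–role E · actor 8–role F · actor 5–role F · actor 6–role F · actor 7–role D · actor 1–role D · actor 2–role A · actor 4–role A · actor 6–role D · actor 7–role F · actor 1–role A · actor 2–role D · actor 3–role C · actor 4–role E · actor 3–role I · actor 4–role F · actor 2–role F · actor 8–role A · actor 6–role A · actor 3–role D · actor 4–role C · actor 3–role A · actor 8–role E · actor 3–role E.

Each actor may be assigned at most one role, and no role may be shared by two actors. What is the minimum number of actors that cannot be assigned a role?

2

One maximum matching: actor 1–role A, actor 2–role F, actor 3–role I, actor 4–role C, actor 5–role E, actor 6–role D.
The set {actor 1, actor 2, actor 5, actor 6, actor 7, actor 8} has only 4 neighbours ({role A, role D, role E, role F}), so by Hall's theorem at most 6 of the 8 actors can be matched.
That matches 6 of the 8, leaving 2 unmatched; no matching can do better.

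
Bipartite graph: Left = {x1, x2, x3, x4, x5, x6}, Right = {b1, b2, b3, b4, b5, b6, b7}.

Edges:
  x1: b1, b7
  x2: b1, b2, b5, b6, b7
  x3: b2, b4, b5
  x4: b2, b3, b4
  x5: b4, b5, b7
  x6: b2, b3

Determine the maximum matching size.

One maximum matching: x1→b1, x2→b6, x3→b5, x4→b4, x5→b7, x6→b3.
All 6 left vertices are matched, so no larger matching exists.

6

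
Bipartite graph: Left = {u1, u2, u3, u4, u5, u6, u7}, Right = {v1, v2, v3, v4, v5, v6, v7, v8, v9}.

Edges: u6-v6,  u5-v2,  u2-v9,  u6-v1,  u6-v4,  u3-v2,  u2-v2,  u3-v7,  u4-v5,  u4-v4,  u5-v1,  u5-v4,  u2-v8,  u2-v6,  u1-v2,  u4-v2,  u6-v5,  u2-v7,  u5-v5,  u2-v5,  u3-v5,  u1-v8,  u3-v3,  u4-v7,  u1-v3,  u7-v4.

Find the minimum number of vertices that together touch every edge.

A maximum matching has 7 edges (e.g. u1–v8, u2–v2, u3–v3, u4–v7, u5–v1, u6–v6, u7–v4).
By König's theorem the minimum vertex cover has the same size. One such cover is {u1, u2, u3, u4, u5, u6, u7}.

7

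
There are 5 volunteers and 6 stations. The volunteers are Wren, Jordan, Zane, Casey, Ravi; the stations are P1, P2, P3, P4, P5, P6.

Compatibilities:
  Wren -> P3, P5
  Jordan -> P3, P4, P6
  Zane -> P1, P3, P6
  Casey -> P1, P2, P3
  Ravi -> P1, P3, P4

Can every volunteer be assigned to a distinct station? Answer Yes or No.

For example, pair Wren–P5, Jordan–P4, Zane–P6, Casey–P3, Ravi–P1.
All 5 volunteers are covered.

Yes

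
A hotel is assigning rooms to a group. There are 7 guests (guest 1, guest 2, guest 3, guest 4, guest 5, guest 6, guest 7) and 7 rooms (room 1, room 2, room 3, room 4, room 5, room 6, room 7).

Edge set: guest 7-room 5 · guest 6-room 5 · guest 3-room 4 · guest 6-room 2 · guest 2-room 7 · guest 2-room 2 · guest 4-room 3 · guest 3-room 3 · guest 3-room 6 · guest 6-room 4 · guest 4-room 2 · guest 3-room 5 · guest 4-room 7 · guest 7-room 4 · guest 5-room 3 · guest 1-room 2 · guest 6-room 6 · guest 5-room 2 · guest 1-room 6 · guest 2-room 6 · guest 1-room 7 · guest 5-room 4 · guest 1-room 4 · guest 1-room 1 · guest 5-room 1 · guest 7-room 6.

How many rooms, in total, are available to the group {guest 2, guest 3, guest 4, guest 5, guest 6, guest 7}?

7

The union of neighbours of {guest 2, guest 3, guest 4, guest 5, guest 6, guest 7} is {room 1, room 2, room 3, room 4, room 5, room 6, room 7}, which has 7 elements.
Since |N(S)| = 7 ≥ |S| = 6, Hall's condition holds for this subset.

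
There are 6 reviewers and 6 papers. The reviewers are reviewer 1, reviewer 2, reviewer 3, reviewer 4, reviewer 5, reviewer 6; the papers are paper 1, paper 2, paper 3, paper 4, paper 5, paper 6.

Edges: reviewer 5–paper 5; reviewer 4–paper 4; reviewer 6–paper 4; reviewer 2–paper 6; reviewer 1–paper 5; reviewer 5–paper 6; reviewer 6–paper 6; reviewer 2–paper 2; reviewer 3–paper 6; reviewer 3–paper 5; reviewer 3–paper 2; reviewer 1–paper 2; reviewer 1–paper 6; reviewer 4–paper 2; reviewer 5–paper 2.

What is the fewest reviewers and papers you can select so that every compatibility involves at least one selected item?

A maximum matching has 4 edges (e.g. reviewer 1–paper 5, reviewer 2–paper 2, reviewer 3–paper 6, reviewer 4–paper 4).
By König's theorem the minimum vertex cover has the same size. One such cover is {paper 2, paper 4, paper 5, paper 6}.

4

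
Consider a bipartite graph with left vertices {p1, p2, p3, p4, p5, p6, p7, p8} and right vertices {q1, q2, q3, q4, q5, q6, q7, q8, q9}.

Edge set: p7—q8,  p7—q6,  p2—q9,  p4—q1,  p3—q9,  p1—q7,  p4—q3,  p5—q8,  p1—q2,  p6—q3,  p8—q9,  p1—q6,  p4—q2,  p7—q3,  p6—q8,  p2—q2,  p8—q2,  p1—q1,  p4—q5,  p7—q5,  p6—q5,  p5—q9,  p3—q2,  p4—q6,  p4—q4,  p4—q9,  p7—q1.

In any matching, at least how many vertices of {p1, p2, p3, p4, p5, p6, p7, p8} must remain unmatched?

1

For example, pair p1–q7, p2–q9, p3–q2, p4–q4, p5–q8, p6–q5, p7–q6.
The set {p2, p3, p8} has only 2 neighbours ({q2, q9}), so by Hall's theorem at most 7 of the 8 left vertices can be matched.
That matches 7 of the 8, leaving 1 unmatched; no matching can do better.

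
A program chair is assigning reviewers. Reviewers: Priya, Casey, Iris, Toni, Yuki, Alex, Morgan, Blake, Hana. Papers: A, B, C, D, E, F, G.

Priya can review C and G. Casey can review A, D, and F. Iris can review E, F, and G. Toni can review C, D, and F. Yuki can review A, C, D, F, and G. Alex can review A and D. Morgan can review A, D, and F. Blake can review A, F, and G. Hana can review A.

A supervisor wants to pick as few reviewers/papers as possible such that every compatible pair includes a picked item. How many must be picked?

The 6 edges Priya–G, Casey–F, Iris–E, Toni–C, Yuki–A, Alex–D form a matching, so any vertex cover needs at least 6 vertices (one per matched edge).
Conversely {Iris, A, C, D, F, G} meets every edge and has exactly 6 vertices, so 6 is optimal.

6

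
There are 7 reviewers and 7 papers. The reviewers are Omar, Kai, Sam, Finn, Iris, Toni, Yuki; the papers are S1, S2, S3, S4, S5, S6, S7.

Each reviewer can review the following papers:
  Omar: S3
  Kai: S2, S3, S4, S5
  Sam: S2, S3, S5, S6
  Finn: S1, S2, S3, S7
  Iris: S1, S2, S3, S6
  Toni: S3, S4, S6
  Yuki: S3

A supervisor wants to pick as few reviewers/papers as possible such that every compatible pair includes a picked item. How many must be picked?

A maximum matching has 6 edges (e.g. Omar–S3, Kai–S2, Sam–S5, Finn–S7, Iris–S6, Toni–S4).
By König's theorem the minimum vertex cover has the same size. One such cover is {Kai, Sam, Finn, Iris, Toni, S3}.

6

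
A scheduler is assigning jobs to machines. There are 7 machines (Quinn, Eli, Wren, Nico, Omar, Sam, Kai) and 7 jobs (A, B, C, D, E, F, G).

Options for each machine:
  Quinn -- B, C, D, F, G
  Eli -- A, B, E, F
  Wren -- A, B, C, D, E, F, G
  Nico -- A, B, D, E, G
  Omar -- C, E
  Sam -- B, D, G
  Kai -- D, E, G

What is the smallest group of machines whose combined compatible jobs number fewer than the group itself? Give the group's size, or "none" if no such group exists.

A matching saturating every machine exists, for instance Quinn→F, Eli→B, Wren→A, Nico→D, Omar→C, Sam→G, Kai→E.
By Hall's marriage theorem, this means |N(S)| ≥ |S| for every subset S, so no violating subset exists.

none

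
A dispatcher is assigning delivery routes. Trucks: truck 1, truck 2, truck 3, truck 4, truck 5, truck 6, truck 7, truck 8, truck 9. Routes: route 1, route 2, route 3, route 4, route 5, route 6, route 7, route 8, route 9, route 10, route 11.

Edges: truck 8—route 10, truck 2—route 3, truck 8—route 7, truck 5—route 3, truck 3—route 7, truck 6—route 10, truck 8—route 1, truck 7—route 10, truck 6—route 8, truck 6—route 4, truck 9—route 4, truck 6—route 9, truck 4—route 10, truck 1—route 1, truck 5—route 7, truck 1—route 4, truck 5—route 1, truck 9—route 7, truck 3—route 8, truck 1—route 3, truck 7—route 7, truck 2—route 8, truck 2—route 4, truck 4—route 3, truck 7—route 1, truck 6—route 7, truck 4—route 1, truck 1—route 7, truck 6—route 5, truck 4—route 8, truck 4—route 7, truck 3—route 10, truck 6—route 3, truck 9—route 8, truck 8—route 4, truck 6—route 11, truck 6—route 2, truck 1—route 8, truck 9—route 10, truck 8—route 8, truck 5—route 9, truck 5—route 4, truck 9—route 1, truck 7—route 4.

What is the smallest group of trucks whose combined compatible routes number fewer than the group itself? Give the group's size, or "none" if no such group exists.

Take S = {truck 1, truck 2, truck 3, truck 4, truck 7, truck 8, truck 9}. Its neighbourhood is {route 1, route 3, route 4, route 7, route 8, route 10}, so |N(S)| = 6 < |S| = 7.
Every subset of size less than 7 has at least as many neighbours as members, so 7 is the minimum.

7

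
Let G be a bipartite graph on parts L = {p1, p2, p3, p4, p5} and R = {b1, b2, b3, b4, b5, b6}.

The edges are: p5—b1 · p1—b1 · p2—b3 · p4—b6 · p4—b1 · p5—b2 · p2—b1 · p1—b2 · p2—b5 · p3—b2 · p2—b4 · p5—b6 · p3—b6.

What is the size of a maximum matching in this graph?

For example, pair p1-b1, p2-b3, p3-b2, p4-b6.
The set {p1, p3, p4, p5} has only 3 neighbours ({b1, b2, b6}), so by Hall's theorem at most 4 of the 5 left vertices can be matched.

4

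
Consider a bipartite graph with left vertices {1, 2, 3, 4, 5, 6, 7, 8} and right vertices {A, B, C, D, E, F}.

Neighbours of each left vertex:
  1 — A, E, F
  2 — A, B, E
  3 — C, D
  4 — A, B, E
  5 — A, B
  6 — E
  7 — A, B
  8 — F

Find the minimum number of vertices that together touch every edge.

5

A maximum matching has 5 edges (e.g. 1–F, 2–A, 3–C, 4–E, 5–B).
By König's theorem the minimum vertex cover has the same size. One such cover is {3, A, B, E, F}.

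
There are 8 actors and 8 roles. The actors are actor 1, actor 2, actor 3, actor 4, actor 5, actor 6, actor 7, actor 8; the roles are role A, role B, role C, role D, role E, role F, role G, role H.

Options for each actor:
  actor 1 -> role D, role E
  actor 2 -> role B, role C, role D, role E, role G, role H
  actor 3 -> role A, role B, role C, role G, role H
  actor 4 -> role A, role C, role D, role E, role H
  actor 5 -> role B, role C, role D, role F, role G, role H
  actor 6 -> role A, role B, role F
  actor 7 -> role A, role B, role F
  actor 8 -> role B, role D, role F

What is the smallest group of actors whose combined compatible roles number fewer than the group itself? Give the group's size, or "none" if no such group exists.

A matching saturating every actor exists, for instance actor 1→role E, actor 2→role H, actor 3→role G, actor 4→role A, actor 5→role C, actor 6→role F, actor 7→role B, actor 8→role D.
By Hall's marriage theorem, this means |N(S)| ≥ |S| for every subset S, so no violating subset exists.

none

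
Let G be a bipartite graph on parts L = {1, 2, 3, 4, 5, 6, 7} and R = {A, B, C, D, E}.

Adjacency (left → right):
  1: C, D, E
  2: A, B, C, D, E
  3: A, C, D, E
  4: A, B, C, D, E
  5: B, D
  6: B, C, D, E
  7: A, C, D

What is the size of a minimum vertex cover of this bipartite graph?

5

A maximum matching has 5 edges (e.g. 1–D, 2–E, 3–C, 4–A, 5–B).
By König's theorem the minimum vertex cover has the same size. One such cover is {A, B, C, D, E}.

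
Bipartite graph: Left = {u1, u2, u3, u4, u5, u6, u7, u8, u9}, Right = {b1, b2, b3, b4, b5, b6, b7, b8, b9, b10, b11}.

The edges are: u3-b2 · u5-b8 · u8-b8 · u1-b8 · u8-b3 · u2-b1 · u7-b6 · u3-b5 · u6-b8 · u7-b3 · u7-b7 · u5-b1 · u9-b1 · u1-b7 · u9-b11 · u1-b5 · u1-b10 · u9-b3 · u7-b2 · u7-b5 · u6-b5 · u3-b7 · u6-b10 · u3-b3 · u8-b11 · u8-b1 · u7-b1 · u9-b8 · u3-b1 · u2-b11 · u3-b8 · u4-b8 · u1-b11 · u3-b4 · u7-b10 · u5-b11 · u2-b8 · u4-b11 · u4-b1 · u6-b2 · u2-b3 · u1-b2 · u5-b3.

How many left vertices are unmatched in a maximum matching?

A valid assignment of size 8: u1→b7, u2→b8, u3→b4, u4→b1, u5→b11, u6→b5, u7→b6, u8→b3.
The set {u2, u4, u5, u8, u9} has only 4 neighbours ({b1, b11, b3, b8}), so by Hall's theorem at most 8 of the 9 left vertices can be matched.
That matches 8 of the 9, leaving 1 unmatched; no matching can do better.

1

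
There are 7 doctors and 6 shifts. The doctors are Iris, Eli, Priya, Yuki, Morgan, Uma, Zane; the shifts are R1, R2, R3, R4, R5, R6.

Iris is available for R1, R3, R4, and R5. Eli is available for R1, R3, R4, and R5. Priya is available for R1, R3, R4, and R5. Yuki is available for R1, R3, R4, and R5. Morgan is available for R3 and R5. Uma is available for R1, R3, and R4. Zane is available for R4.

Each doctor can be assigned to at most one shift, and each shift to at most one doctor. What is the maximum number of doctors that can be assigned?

One maximum matching: Iris–R1, Eli–R3, Priya–R5, Yuki–R4.
The set {Iris, Eli, Priya, Yuki, Morgan, Uma, Zane} has only 4 neighbours ({R1, R3, R4, R5}), so by Hall's theorem at most 4 of the 7 doctors can be matched.

4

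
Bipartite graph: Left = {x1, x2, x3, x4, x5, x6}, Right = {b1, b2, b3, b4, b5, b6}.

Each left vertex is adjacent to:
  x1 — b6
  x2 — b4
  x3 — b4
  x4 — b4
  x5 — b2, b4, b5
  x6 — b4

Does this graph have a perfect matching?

The set {x2, x3, x4, x6} has only 1 neighbour ({b4}), so by Hall's theorem at most 3 of the 6 left vertices can be matched.
Hence no matching covers every left vertex.

No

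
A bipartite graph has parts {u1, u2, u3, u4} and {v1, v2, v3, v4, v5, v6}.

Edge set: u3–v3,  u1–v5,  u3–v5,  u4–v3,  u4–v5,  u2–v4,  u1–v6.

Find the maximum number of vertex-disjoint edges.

4

A valid assignment of size 4: u1–v6, u2–v4, u3–v5, u4–v3.
This saturates every left vertex, so 4 is the maximum.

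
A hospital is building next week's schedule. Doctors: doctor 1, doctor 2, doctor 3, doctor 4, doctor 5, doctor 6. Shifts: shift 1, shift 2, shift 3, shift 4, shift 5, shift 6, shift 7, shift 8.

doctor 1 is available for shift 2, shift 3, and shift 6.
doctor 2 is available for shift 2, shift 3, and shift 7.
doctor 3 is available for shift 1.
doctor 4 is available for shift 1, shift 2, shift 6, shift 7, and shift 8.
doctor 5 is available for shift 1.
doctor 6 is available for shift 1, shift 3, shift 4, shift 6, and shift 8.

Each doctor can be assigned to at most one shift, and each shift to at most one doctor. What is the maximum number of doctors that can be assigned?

One maximum matching: doctor 1→shift 3, doctor 2→shift 2, doctor 3→shift 1, doctor 4→shift 7, doctor 6→shift 6.
The set {doctor 3, doctor 5} has only 1 neighbour ({shift 1}), so by Hall's theorem at most 5 of the 6 doctors can be matched.

5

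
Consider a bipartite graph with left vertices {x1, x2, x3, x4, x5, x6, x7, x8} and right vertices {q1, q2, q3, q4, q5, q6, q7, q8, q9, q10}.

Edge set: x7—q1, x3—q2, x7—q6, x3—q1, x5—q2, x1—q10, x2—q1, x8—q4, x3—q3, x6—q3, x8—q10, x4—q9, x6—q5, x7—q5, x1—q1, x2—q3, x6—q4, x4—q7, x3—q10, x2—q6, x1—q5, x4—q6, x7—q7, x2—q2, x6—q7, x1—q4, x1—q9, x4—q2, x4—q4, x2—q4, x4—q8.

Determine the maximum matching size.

A valid assignment of size 8: x1-q4, x2-q1, x3-q3, x4-q9, x5-q2, x6-q7, x7-q6, x8-q10.
All 8 left vertices are matched, so no larger matching exists.

8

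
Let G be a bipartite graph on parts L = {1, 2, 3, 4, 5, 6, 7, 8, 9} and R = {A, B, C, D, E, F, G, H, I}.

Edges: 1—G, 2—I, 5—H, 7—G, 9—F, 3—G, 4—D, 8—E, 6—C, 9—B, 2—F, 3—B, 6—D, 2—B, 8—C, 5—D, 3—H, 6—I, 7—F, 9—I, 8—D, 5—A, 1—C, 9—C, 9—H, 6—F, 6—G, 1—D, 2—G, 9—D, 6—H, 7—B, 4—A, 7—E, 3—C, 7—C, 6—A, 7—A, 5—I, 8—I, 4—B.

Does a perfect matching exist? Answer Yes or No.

For example, pair 1–C, 2–F, 3–B, 4–D, 5–A, 6–G, 7–E, 8–I, 9–H.
Every left vertex is matched, so this is a perfect matching.

Yes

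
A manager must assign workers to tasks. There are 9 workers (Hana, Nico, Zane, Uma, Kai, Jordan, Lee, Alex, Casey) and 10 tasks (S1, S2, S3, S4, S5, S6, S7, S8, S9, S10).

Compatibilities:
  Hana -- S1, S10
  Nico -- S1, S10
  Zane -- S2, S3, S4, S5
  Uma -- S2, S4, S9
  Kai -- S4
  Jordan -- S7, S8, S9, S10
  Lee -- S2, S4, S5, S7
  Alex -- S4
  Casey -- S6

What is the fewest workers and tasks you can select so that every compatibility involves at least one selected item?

8

{Hana, Nico, Zane, Uma, Jordan, Lee, Casey, S4} is a vertex cover of size 8: every edge has an endpoint in this set.
No smaller cover exists because Hana–S1, Nico–S10, Zane–S3, Uma–S9, Kai–S4, Jordan–S7, Lee–S2, Casey–S6 is a matching of size 8, and a cover must include an endpoint of each of these disjoint edges (König's theorem).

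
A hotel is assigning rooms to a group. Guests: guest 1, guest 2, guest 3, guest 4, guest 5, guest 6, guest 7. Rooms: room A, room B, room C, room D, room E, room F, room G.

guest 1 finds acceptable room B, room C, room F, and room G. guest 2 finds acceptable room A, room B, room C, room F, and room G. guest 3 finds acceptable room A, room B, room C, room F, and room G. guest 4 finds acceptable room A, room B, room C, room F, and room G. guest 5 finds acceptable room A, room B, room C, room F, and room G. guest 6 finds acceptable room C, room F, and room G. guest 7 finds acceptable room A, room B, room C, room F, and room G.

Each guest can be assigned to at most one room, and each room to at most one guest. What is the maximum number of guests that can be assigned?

5

One maximum matching: guest 1→room B, guest 2→room G, guest 3→room F, guest 4→room A, guest 5→room C.
The set {guest 1, guest 2, guest 3, guest 4, guest 5, guest 6, guest 7} has only 5 neighbours ({room A, room B, room C, room F, room G}), so by Hall's theorem at most 5 of the 7 guests can be matched.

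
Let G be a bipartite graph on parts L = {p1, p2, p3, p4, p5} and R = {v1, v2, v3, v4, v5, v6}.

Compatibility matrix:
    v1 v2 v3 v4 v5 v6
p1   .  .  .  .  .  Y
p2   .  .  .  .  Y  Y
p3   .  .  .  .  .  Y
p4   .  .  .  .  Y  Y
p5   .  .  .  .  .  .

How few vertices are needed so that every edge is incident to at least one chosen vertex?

{v5, v6} is a vertex cover of size 2: every edge has an endpoint in this set.
No smaller cover exists because p1–v6, p2–v5 is a matching of size 2, and a cover must include an endpoint of each of these disjoint edges (König's theorem).

2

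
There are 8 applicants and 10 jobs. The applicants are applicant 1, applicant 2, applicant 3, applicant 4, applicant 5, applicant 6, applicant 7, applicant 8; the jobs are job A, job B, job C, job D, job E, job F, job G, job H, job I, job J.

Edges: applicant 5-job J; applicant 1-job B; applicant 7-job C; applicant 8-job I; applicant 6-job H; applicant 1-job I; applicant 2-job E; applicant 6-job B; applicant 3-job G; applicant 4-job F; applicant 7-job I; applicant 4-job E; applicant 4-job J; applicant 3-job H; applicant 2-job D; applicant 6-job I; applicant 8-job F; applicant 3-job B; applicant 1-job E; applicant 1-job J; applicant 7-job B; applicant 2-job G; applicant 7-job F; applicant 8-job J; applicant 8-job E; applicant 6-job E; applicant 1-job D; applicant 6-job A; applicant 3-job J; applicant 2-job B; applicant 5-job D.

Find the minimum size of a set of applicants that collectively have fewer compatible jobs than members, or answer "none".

A matching saturating every applicant exists, for instance applicant 1→job B, applicant 2→job E, applicant 3→job G, applicant 4→job F, applicant 5→job D, applicant 6→job H, applicant 7→job I, applicant 8→job J.
By Hall's marriage theorem, this means |N(S)| ≥ |S| for every subset S, so no violating subset exists.

none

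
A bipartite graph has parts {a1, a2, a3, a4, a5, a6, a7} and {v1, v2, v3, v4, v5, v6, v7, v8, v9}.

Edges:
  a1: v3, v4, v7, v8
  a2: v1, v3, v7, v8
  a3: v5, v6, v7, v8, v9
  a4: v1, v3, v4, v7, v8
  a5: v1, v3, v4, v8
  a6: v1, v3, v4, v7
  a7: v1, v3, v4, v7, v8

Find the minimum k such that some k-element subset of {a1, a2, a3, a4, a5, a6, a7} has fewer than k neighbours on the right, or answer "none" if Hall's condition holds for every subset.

6

Take S = {a1, a2, a4, a5, a6, a7}. Its neighbourhood is {v1, v3, v4, v7, v8}, so |N(S)| = 5 < |S| = 6.
Every subset of size less than 6 has at least as many neighbours as members, so 6 is the minimum.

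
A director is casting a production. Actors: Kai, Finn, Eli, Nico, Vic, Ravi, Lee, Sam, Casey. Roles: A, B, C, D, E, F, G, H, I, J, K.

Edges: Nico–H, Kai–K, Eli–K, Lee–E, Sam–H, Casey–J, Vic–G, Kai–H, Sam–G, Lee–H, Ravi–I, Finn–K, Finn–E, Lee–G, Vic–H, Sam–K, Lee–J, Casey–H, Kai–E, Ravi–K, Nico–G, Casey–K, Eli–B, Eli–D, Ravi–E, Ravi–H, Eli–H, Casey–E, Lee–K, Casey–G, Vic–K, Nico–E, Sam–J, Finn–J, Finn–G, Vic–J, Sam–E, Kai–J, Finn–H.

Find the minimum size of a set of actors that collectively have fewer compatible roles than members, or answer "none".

Take S = {Kai, Finn, Nico, Vic, Lee, Sam}. Its neighbourhood is {E, G, H, J, K}, so |N(S)| = 5 < |S| = 6.
Every subset of size less than 6 has at least as many neighbours as members, so 6 is the minimum.

6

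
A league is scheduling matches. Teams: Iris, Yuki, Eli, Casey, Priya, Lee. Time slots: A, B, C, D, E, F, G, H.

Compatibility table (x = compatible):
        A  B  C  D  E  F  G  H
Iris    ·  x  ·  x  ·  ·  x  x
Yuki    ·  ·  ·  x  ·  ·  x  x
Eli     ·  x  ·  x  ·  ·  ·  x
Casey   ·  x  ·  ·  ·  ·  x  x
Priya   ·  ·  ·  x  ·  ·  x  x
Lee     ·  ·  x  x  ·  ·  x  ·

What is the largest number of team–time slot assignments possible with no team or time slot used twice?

A valid assignment of size 5: Iris-H, Yuki-G, Eli-D, Casey-B, Lee-C.
The set {Iris, Yuki, Eli, Casey, Priya} has only 4 neighbours ({B, D, G, H}), so by Hall's theorem at most 5 of the 6 teams can be matched.

5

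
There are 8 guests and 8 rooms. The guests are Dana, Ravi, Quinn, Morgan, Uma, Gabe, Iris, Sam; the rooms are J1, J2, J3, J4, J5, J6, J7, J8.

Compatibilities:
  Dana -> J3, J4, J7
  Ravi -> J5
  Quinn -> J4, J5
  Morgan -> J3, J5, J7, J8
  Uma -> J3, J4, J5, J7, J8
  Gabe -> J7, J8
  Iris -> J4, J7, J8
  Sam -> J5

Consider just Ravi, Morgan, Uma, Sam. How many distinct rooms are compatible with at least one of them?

The union of neighbours of {Ravi, Morgan, Uma, Sam} is {J3, J4, J5, J7, J8}, which has 5 elements.
Since |N(S)| = 5 ≥ |S| = 4, Hall's condition holds for this subset.

5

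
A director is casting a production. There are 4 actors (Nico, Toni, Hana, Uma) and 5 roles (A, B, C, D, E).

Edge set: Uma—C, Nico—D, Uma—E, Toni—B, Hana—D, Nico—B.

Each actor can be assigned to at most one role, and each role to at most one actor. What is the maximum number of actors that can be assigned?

3

One maximum matching: Nico→D, Toni→B, Uma→E.
The set {Nico, Toni, Hana} has only 2 neighbours ({B, D}), so by Hall's theorem at most 3 of the 4 actors can be matched.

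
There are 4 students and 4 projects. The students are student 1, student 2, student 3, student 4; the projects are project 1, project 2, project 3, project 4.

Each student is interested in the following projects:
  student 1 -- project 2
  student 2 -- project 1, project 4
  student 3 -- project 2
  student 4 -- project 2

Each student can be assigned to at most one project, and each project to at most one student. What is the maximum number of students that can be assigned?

2

A valid assignment of size 2: student 1–project 2, student 2–project 4.
The set {student 1, student 3, student 4} has only 1 neighbour ({project 2}), so by Hall's theorem at most 2 of the 4 students can be matched.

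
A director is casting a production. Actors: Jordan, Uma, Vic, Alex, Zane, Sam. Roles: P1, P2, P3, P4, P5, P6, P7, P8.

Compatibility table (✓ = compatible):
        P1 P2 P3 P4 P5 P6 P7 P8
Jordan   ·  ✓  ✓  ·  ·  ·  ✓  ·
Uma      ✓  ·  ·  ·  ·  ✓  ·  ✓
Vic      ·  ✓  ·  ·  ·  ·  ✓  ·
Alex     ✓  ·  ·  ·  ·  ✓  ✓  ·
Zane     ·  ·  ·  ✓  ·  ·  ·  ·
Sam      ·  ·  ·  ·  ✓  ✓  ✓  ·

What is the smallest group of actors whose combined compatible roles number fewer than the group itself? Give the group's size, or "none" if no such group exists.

none

A matching saturating every actor exists, for instance Jordan→P3, Uma→P8, Vic→P2, Alex→P1, Zane→P4, Sam→P7.
By Hall's marriage theorem, this means |N(S)| ≥ |S| for every subset S, so no violating subset exists.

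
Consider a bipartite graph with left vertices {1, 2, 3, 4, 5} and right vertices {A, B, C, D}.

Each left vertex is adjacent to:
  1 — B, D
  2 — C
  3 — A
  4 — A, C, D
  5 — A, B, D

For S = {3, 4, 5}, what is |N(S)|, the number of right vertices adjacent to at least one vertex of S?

The union of neighbours of {3, 4, 5} is {A, B, C, D}, which has 4 elements.
Since |N(S)| = 4 ≥ |S| = 3, Hall's condition holds for this subset.

4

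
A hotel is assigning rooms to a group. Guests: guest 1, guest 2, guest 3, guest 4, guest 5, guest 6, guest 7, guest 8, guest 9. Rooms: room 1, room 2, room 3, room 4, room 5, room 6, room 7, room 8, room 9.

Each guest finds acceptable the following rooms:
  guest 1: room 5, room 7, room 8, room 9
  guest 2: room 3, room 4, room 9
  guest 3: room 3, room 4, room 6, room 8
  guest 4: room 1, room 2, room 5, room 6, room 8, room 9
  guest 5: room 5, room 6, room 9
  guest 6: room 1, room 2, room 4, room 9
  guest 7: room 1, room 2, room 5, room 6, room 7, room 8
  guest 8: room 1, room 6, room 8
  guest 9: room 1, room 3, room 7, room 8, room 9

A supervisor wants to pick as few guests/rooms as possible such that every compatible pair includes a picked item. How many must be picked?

9

{guest 1, guest 2, guest 3, guest 4, guest 5, guest 6, guest 7, guest 8, guest 9} is a vertex cover of size 9: every edge has an endpoint in this set.
No smaller cover exists because guest 1–room 7, guest 2–room 4, guest 3–room 3, guest 4–room 2, guest 5–room 9, guest 6–room 1, guest 7–room 5, guest 8–room 6, guest 9–room 8 is a matching of size 9, and a cover must include an endpoint of each of these disjoint edges (König's theorem).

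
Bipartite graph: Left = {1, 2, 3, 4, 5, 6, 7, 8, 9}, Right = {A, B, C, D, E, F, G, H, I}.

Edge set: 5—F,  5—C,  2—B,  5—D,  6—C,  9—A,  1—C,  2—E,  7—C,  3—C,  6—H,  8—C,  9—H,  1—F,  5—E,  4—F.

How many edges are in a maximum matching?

A valid assignment of size 6: 1-F, 2-B, 3-C, 5-E, 6-H, 9-A.
The set {1, 3, 4, 7, 8} has only 2 neighbours ({C, F}), so by Hall's theorem at most 6 of the 9 left vertices can be matched.

6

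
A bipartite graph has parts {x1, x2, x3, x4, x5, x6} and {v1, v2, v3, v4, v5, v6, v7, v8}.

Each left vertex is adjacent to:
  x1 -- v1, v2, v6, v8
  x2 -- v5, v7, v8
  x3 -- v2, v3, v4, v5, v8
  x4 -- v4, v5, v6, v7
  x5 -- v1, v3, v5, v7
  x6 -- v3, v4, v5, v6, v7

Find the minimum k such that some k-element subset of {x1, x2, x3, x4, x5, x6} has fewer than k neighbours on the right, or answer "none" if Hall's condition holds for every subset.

none

A matching saturating every left vertex exists, for instance x1→v1, x2→v8, x3→v2, x4→v6, x5→v7, x6→v3.
By Hall's marriage theorem, this means |N(S)| ≥ |S| for every subset S, so no violating subset exists.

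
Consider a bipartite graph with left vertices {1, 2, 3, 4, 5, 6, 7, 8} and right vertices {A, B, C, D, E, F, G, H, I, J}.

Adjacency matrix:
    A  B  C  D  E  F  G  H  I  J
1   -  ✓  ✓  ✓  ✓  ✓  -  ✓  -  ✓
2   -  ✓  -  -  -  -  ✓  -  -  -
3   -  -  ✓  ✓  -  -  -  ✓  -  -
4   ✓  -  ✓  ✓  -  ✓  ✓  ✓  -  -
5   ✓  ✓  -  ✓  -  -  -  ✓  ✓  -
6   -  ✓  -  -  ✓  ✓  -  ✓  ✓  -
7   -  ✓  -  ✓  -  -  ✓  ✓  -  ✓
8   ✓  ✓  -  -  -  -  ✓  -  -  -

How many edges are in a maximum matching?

8

A valid assignment of size 8: 1→J, 2→G, 3→C, 4→A, 5→H, 6→E, 7→D, 8→B.
This saturates every left vertex, so 8 is the maximum.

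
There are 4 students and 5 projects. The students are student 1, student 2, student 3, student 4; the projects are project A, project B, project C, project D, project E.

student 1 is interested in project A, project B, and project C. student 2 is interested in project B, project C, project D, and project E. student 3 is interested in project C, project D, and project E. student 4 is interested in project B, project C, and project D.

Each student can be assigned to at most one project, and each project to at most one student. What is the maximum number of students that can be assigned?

4

A valid assignment of size 4: student 1-project A, student 2-project E, student 3-project D, student 4-project C.
This saturates every student, so 4 is the maximum.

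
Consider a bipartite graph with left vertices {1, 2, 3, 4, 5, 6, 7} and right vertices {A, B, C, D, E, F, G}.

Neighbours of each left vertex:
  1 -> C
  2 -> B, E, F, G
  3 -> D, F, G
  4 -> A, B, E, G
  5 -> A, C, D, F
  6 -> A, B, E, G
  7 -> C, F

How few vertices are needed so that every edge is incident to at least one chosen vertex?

{1, 2, 3, 4, 5, 6, 7} is a vertex cover of size 7: every edge has an endpoint in this set.
No smaller cover exists because 1–C, 2–B, 3–G, 4–A, 5–D, 6–E, 7–F is a matching of size 7, and a cover must include an endpoint of each of these disjoint edges (König's theorem).

7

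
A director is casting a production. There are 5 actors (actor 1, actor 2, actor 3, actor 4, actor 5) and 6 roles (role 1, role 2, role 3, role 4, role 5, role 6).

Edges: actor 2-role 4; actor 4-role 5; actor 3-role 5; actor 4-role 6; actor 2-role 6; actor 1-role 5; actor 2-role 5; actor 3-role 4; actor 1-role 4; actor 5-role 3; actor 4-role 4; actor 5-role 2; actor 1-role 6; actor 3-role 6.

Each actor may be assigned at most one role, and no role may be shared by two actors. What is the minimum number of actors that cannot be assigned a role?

1

A valid assignment of size 4: actor 1–role 4, actor 2–role 6, actor 3–role 5, actor 5–role 3.
The set {actor 1, actor 2, actor 3, actor 4} has only 3 neighbours ({role 4, role 5, role 6}), so by Hall's theorem at most 4 of the 5 actors can be matched.
That matches 4 of the 5, leaving 1 unmatched; no matching can do better.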